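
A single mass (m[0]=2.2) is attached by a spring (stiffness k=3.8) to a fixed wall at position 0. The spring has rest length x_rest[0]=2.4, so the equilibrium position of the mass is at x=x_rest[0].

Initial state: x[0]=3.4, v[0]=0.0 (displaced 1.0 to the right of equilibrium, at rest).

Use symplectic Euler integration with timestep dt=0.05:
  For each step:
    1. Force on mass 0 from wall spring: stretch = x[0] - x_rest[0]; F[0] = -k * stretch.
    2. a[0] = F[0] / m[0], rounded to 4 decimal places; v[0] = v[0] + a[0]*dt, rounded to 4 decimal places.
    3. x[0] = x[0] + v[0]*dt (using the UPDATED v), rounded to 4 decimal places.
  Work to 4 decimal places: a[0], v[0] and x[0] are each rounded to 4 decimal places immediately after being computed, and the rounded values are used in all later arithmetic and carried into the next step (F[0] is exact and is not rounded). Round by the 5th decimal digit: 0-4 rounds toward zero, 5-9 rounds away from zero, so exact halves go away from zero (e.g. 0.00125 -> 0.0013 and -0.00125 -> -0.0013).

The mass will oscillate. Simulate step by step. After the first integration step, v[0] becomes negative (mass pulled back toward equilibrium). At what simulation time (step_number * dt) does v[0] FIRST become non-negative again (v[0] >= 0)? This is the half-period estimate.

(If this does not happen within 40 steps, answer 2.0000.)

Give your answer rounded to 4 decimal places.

Step 0: x=[3.4000] v=[0.0000]
Step 1: x=[3.3957] v=[-0.0864]
Step 2: x=[3.3871] v=[-0.1724]
Step 3: x=[3.3742] v=[-0.2577]
Step 4: x=[3.3571] v=[-0.3418]
Step 5: x=[3.3359] v=[-0.4245]
Step 6: x=[3.3106] v=[-0.5053]
Step 7: x=[3.2814] v=[-0.5839]
Step 8: x=[3.2484] v=[-0.6600]
Step 9: x=[3.2117] v=[-0.7333]
Step 10: x=[3.1715] v=[-0.8034]
Step 11: x=[3.1280] v=[-0.8700]
Step 12: x=[3.0814] v=[-0.9329]
Step 13: x=[3.0318] v=[-0.9918]
Step 14: x=[2.9795] v=[-1.0464]
Step 15: x=[2.9247] v=[-1.0965]
Step 16: x=[2.8676] v=[-1.1418]
Step 17: x=[2.8085] v=[-1.1822]
Step 18: x=[2.7476] v=[-1.2175]
Step 19: x=[2.6852] v=[-1.2475]
Step 20: x=[2.6216] v=[-1.2721]
Step 21: x=[2.5570] v=[-1.2912]
Step 22: x=[2.4918] v=[-1.3048]
Step 23: x=[2.4262] v=[-1.3127]
Step 24: x=[2.3605] v=[-1.3150]
Step 25: x=[2.2949] v=[-1.3116]
Step 26: x=[2.2298] v=[-1.3025]
Step 27: x=[2.1654] v=[-1.2878]
Step 28: x=[2.1020] v=[-1.2675]
Step 29: x=[2.0399] v=[-1.2418]
Step 30: x=[1.9794] v=[-1.2107]
Step 31: x=[1.9207] v=[-1.1744]
Step 32: x=[1.8641] v=[-1.1330]
Step 33: x=[1.8098] v=[-1.0867]
Step 34: x=[1.7580] v=[-1.0357]
Step 35: x=[1.7090] v=[-0.9803]
Step 36: x=[1.6630] v=[-0.9206]
Step 37: x=[1.6202] v=[-0.8570]
Step 38: x=[1.5807] v=[-0.7897]
Step 39: x=[1.5448] v=[-0.7189]
Step 40: x=[1.5126] v=[-0.6450]
v[0] did not become non-negative within 40 steps; using fallback time=2.0000

Answer: 2.0000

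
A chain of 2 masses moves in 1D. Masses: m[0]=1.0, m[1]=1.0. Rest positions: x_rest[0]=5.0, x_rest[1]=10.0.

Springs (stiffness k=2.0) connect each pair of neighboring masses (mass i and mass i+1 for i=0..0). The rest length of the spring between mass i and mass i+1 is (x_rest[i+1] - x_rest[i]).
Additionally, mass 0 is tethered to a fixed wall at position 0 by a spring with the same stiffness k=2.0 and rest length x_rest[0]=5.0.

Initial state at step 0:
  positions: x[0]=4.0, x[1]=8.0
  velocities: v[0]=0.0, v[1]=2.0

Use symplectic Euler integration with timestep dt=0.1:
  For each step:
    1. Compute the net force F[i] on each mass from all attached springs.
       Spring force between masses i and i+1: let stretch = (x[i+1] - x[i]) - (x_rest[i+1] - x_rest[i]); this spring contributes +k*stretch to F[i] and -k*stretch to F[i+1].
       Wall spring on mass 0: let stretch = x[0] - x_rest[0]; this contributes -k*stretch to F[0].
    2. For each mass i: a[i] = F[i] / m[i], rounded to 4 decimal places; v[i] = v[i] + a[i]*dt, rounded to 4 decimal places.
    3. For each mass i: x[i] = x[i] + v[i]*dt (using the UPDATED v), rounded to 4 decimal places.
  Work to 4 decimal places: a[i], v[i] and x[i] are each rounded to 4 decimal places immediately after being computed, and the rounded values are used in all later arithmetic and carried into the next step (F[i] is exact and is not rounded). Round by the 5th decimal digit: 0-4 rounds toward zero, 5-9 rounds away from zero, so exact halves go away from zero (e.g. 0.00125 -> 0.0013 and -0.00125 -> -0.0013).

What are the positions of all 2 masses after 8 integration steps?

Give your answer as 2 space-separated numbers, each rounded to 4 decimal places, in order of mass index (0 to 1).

Answer: 4.3532 9.9449

Derivation:
Step 0: x=[4.0000 8.0000] v=[0.0000 2.0000]
Step 1: x=[4.0000 8.2200] v=[0.0000 2.2000]
Step 2: x=[4.0044 8.4556] v=[0.0440 2.3560]
Step 3: x=[4.0177 8.7022] v=[0.1334 2.4658]
Step 4: x=[4.0444 8.9551] v=[0.2668 2.5289]
Step 5: x=[4.0884 9.2098] v=[0.4401 2.5468]
Step 6: x=[4.1531 9.4621] v=[0.6467 2.5225]
Step 7: x=[4.2409 9.7082] v=[0.8779 2.4607]
Step 8: x=[4.3532 9.9449] v=[1.1232 2.3672]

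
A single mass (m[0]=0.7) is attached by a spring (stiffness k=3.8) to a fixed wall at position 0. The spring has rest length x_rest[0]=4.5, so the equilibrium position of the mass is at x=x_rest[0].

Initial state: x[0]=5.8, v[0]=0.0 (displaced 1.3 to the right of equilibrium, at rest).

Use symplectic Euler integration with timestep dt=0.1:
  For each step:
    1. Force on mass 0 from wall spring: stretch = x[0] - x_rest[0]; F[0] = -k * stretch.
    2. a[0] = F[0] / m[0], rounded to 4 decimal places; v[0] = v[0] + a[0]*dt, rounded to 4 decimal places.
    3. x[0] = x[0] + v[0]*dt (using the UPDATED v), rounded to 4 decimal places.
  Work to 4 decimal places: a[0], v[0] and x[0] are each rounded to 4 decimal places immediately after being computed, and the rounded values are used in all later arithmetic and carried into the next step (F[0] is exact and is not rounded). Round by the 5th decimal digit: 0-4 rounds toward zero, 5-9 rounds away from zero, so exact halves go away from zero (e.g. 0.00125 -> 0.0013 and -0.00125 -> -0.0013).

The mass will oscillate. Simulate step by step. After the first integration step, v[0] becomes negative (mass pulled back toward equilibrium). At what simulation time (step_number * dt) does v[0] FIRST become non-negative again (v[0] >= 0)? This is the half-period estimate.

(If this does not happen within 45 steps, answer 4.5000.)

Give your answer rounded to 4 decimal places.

Answer: 1.4000

Derivation:
Step 0: x=[5.8000] v=[0.0000]
Step 1: x=[5.7294] v=[-0.7057]
Step 2: x=[5.5921] v=[-1.3731]
Step 3: x=[5.3955] v=[-1.9660]
Step 4: x=[5.1503] v=[-2.4521]
Step 5: x=[4.8698] v=[-2.8051]
Step 6: x=[4.5692] v=[-3.0059]
Step 7: x=[4.2649] v=[-3.0435]
Step 8: x=[3.9733] v=[-2.9159]
Step 9: x=[3.7103] v=[-2.6300]
Step 10: x=[3.4902] v=[-2.2013]
Step 11: x=[3.3249] v=[-1.6531]
Step 12: x=[3.2234] v=[-1.0152]
Step 13: x=[3.1912] v=[-0.3222]
Step 14: x=[3.2300] v=[0.3883]
First v>=0 after going negative at step 14, time=1.4000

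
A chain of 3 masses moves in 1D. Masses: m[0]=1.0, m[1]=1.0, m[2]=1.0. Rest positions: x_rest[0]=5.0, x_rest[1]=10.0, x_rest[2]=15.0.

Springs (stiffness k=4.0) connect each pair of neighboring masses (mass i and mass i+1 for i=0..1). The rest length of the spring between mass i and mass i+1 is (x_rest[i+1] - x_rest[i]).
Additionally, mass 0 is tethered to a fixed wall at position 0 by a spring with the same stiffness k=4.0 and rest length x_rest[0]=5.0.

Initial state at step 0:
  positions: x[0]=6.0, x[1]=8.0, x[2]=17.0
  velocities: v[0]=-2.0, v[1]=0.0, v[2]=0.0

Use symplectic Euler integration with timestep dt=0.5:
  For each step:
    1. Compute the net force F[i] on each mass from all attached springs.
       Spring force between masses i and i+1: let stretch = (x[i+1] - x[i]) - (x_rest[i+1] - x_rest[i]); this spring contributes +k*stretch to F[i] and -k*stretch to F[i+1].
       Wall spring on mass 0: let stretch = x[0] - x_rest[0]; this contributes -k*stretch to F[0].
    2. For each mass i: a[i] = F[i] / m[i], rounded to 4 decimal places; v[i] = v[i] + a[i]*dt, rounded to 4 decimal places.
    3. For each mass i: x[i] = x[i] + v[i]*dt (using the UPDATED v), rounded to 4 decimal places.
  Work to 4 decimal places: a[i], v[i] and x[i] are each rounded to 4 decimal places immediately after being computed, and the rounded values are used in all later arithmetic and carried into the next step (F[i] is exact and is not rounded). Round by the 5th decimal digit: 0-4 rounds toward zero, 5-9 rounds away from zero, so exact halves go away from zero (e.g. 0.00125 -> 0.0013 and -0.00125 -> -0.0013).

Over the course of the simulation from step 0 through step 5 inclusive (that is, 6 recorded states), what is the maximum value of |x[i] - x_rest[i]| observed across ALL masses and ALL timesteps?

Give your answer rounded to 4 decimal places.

Step 0: x=[6.0000 8.0000 17.0000] v=[-2.0000 0.0000 0.0000]
Step 1: x=[1.0000 15.0000 13.0000] v=[-10.0000 14.0000 -8.0000]
Step 2: x=[9.0000 6.0000 16.0000] v=[16.0000 -18.0000 6.0000]
Step 3: x=[5.0000 10.0000 14.0000] v=[-8.0000 8.0000 -4.0000]
Step 4: x=[1.0000 13.0000 13.0000] v=[-8.0000 6.0000 -2.0000]
Step 5: x=[8.0000 4.0000 17.0000] v=[14.0000 -18.0000 8.0000]
Max displacement = 6.0000

Answer: 6.0000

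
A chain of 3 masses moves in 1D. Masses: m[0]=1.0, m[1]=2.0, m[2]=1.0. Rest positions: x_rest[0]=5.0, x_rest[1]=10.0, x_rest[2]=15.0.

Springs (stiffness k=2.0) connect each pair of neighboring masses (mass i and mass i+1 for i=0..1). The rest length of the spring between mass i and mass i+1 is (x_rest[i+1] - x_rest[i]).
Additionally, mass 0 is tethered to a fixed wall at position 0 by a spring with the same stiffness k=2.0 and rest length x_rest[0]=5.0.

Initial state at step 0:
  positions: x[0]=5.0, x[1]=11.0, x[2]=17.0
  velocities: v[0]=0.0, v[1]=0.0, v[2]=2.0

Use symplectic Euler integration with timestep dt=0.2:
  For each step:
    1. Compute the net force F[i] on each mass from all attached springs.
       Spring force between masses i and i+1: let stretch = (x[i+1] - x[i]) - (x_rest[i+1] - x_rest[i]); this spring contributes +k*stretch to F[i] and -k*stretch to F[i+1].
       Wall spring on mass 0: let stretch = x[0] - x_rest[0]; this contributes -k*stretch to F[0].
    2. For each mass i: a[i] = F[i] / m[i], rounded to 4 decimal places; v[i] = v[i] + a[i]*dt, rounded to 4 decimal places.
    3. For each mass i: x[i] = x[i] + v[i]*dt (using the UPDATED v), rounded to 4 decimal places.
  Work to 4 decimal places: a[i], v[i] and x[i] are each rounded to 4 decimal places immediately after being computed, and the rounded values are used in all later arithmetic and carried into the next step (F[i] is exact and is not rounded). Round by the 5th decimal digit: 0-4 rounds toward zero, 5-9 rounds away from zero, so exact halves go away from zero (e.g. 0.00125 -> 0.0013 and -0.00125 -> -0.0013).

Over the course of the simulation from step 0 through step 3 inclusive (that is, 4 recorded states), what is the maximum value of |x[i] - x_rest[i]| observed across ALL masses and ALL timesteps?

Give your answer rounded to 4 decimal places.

Answer: 2.6273

Derivation:
Step 0: x=[5.0000 11.0000 17.0000] v=[0.0000 0.0000 2.0000]
Step 1: x=[5.0800 11.0000 17.3200] v=[0.4000 0.0000 1.6000]
Step 2: x=[5.2272 11.0160 17.5344] v=[0.7360 0.0800 1.0720]
Step 3: x=[5.4193 11.0612 17.6273] v=[0.9606 0.2259 0.4646]
Max displacement = 2.6273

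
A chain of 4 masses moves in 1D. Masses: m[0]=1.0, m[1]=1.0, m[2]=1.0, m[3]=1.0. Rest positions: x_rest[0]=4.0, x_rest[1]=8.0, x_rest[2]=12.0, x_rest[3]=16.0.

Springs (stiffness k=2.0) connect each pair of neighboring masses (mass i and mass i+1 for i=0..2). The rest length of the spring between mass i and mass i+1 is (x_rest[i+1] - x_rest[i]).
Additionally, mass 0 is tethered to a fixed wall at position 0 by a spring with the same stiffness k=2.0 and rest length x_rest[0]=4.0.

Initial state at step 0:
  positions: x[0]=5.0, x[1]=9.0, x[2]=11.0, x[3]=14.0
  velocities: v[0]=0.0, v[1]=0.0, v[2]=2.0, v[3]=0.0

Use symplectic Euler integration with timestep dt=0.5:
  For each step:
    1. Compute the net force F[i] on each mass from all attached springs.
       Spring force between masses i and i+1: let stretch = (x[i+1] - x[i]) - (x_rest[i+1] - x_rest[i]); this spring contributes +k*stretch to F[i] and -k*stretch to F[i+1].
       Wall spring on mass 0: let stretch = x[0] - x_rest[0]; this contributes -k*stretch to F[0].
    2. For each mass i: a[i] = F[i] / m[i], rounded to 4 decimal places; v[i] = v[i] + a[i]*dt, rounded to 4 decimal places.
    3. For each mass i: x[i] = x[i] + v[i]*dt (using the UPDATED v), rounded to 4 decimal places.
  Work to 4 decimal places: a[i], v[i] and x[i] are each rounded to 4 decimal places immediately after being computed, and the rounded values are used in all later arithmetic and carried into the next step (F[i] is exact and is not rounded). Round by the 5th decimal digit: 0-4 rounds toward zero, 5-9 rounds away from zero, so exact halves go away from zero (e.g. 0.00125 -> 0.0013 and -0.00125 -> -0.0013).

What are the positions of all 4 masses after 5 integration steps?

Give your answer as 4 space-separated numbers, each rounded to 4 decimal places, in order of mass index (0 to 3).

Answer: 4.0625 7.4063 13.1563 18.3438

Derivation:
Step 0: x=[5.0000 9.0000 11.0000 14.0000] v=[0.0000 0.0000 2.0000 0.0000]
Step 1: x=[4.5000 8.0000 12.5000 14.5000] v=[-1.0000 -2.0000 3.0000 1.0000]
Step 2: x=[3.5000 7.5000 12.7500 16.0000] v=[-2.0000 -1.0000 0.5000 3.0000]
Step 3: x=[2.7500 7.6250 12.0000 17.8750] v=[-1.5000 0.2500 -1.5000 3.7500]
Step 4: x=[3.0625 7.5000 12.0000 18.8125] v=[0.6250 -0.2500 0.0000 1.8750]
Step 5: x=[4.0625 7.4063 13.1563 18.3438] v=[2.0000 -0.1875 2.3125 -0.9375]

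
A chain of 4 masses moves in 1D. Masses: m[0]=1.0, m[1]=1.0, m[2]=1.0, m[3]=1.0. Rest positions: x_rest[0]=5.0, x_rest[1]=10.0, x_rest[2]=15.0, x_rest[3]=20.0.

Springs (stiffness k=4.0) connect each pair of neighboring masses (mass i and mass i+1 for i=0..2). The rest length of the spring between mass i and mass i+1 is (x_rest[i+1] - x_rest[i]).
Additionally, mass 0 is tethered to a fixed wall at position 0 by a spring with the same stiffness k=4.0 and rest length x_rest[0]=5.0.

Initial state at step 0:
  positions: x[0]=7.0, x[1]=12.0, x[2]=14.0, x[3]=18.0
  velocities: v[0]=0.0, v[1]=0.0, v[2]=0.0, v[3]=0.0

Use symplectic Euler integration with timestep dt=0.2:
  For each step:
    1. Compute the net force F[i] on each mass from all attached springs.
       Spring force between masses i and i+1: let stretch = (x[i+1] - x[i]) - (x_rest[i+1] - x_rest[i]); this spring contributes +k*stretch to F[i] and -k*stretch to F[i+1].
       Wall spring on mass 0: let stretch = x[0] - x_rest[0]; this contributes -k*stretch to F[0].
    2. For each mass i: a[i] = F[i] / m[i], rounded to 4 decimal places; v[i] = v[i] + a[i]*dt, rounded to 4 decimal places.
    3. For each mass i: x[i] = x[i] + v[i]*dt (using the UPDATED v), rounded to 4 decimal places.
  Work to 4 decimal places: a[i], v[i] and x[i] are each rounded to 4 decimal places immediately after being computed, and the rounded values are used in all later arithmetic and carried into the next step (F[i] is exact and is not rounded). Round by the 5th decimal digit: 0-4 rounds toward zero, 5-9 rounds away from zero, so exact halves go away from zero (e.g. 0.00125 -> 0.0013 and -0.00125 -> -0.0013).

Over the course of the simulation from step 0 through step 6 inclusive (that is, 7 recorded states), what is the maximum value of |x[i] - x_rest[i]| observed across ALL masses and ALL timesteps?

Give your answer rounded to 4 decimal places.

Answer: 2.1726

Derivation:
Step 0: x=[7.0000 12.0000 14.0000 18.0000] v=[0.0000 0.0000 0.0000 0.0000]
Step 1: x=[6.6800 11.5200 14.3200 18.1600] v=[-1.6000 -2.4000 1.6000 0.8000]
Step 2: x=[6.0656 10.7136 14.8064 18.5056] v=[-3.0720 -4.0320 2.4320 1.7280]
Step 3: x=[5.2244 9.8184 15.2298 19.0593] v=[-4.2061 -4.4762 2.1171 2.7686]
Step 4: x=[4.2823 9.0539 15.4001 19.8003] v=[-4.7104 -3.8223 0.8516 3.7050]
Step 5: x=[3.4185 8.5414 15.2591 20.6373] v=[-4.3190 -2.5626 -0.7052 4.1848]
Step 6: x=[2.8274 8.2840 14.9037 21.4137] v=[-2.9555 -1.2868 -1.7768 3.8822]
Max displacement = 2.1726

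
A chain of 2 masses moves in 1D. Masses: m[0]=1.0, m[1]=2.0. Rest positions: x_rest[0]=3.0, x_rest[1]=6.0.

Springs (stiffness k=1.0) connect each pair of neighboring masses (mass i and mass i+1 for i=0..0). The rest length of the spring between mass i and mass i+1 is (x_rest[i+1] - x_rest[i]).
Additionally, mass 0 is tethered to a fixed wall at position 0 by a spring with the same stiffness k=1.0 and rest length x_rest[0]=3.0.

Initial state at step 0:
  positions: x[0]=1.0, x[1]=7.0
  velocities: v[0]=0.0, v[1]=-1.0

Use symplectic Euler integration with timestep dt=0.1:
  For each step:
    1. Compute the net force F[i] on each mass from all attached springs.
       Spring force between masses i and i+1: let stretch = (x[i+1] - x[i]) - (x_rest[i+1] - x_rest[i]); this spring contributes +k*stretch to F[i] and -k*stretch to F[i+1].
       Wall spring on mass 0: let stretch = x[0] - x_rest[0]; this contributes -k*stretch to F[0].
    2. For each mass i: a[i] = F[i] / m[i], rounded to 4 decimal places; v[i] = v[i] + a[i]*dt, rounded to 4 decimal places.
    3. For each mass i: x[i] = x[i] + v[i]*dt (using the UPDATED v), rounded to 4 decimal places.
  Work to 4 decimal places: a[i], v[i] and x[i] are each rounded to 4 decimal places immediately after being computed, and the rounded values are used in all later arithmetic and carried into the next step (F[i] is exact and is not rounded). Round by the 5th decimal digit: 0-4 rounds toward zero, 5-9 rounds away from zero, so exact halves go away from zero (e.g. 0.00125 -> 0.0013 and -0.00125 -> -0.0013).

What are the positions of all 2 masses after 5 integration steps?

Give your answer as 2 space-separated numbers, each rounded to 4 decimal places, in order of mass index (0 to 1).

Step 0: x=[1.0000 7.0000] v=[0.0000 -1.0000]
Step 1: x=[1.0500 6.8850] v=[0.5000 -1.1500]
Step 2: x=[1.1479 6.7558] v=[0.9785 -1.2918]
Step 3: x=[1.2904 6.6136] v=[1.4245 -1.4222]
Step 4: x=[1.4732 6.4598] v=[1.8278 -1.5384]
Step 5: x=[1.6911 6.2960] v=[2.1791 -1.6377]

Answer: 1.6911 6.2960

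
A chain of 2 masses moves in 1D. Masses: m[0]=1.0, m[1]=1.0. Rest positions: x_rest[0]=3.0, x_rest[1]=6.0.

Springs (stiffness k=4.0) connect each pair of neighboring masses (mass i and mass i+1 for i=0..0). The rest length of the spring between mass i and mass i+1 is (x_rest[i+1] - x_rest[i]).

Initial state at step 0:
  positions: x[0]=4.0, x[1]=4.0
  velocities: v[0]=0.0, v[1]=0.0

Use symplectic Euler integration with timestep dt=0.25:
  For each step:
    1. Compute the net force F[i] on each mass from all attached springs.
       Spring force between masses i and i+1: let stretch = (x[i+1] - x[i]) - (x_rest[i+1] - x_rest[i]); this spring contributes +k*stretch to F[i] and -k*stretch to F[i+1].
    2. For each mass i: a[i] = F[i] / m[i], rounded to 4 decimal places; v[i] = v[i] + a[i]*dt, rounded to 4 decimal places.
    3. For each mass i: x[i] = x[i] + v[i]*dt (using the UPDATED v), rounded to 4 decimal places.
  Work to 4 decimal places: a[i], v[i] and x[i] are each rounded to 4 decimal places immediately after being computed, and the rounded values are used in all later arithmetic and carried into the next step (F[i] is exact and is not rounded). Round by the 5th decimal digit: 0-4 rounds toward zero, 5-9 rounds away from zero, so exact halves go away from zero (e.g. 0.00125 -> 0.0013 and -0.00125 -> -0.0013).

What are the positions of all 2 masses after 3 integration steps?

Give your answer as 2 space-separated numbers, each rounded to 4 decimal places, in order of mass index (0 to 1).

Answer: 1.1875 6.8125

Derivation:
Step 0: x=[4.0000 4.0000] v=[0.0000 0.0000]
Step 1: x=[3.2500 4.7500] v=[-3.0000 3.0000]
Step 2: x=[2.1250 5.8750] v=[-4.5000 4.5000]
Step 3: x=[1.1875 6.8125] v=[-3.7500 3.7500]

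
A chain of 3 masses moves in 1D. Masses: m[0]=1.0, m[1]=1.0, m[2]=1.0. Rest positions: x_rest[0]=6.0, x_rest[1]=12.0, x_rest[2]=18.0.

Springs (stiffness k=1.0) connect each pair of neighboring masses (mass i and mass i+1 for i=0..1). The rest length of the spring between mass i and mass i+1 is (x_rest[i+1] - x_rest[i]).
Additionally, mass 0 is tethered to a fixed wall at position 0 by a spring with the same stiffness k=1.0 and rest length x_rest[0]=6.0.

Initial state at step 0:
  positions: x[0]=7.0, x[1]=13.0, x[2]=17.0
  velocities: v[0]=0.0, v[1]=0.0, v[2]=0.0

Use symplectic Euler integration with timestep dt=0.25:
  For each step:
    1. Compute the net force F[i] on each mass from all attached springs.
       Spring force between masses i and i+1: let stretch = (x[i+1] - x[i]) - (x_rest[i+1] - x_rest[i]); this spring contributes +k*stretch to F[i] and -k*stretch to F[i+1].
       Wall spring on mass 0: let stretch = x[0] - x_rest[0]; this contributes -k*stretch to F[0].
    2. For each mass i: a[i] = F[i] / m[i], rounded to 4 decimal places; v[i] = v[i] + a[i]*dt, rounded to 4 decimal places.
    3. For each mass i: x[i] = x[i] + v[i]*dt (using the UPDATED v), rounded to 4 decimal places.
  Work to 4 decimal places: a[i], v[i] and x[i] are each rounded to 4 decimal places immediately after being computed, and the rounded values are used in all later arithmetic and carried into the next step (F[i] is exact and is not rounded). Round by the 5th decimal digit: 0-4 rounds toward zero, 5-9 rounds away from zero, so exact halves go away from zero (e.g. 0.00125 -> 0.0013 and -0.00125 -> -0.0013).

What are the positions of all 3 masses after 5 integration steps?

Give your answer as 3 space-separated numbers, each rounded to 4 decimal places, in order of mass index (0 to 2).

Step 0: x=[7.0000 13.0000 17.0000] v=[0.0000 0.0000 0.0000]
Step 1: x=[6.9375 12.8750 17.1250] v=[-0.2500 -0.5000 0.5000]
Step 2: x=[6.8125 12.6445 17.3594] v=[-0.5000 -0.9219 0.9375]
Step 3: x=[6.6262 12.3442 17.6741] v=[-0.7451 -1.2012 1.2588]
Step 4: x=[6.3832 12.0197 18.0307] v=[-0.9722 -1.2982 1.4263]
Step 5: x=[6.0935 11.7186 18.3866] v=[-1.1589 -1.2046 1.4236]

Answer: 6.0935 11.7186 18.3866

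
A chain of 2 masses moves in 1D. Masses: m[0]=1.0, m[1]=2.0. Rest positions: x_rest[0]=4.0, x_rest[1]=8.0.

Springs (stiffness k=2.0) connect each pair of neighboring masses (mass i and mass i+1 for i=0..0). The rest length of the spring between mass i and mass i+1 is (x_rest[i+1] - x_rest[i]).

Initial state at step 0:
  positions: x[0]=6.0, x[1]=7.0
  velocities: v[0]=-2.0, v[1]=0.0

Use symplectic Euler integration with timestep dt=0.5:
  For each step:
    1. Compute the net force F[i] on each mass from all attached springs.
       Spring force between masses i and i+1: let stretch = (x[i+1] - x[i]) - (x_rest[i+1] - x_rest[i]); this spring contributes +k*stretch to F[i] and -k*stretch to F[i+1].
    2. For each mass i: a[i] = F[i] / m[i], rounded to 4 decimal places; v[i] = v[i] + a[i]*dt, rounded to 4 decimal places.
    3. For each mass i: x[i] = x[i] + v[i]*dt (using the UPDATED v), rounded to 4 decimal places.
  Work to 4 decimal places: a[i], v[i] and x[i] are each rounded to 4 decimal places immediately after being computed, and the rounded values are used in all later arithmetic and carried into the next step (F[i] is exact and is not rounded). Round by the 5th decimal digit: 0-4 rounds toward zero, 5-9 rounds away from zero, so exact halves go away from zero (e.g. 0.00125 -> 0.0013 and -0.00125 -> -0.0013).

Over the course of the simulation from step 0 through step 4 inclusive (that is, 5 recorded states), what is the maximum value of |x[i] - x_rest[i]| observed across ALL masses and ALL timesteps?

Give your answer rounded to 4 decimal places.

Answer: 3.5937

Derivation:
Step 0: x=[6.0000 7.0000] v=[-2.0000 0.0000]
Step 1: x=[3.5000 7.7500] v=[-5.0000 1.5000]
Step 2: x=[1.1250 8.4375] v=[-4.7500 1.3750]
Step 3: x=[0.4063 8.2969] v=[-1.4375 -0.2813]
Step 4: x=[1.6329 7.1836] v=[2.4531 -2.2266]
Max displacement = 3.5937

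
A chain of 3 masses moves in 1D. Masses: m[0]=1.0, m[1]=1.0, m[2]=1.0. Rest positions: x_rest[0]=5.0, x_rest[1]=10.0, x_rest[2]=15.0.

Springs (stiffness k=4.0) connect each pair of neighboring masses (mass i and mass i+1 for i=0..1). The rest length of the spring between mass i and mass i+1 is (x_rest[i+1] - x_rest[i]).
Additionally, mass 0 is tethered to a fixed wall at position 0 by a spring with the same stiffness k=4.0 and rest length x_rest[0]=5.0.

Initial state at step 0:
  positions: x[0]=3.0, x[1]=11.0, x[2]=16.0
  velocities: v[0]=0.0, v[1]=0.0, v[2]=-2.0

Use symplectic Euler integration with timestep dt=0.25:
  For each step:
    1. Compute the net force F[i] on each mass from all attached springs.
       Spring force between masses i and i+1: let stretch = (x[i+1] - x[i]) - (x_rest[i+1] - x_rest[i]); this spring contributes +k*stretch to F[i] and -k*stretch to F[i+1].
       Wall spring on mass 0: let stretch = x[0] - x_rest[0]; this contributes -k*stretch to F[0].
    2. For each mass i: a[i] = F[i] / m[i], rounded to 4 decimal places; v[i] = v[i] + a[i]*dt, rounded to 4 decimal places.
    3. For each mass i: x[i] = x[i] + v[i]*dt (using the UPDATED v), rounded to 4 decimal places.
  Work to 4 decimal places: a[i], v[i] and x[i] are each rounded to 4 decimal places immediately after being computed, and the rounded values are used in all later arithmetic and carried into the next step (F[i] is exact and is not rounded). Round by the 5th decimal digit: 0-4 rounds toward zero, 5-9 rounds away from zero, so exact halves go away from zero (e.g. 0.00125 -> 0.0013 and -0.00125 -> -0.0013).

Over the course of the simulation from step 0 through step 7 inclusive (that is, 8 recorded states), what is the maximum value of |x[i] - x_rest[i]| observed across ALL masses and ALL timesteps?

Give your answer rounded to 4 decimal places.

Step 0: x=[3.0000 11.0000 16.0000] v=[0.0000 0.0000 -2.0000]
Step 1: x=[4.2500 10.2500 15.5000] v=[5.0000 -3.0000 -2.0000]
Step 2: x=[5.9375 9.3125 14.9375] v=[6.7500 -3.7500 -2.2500]
Step 3: x=[6.9844 8.9375 14.2188] v=[4.1875 -1.5000 -2.8750]
Step 4: x=[6.7735 9.3946 13.4297] v=[-0.8438 1.8282 -3.1563]
Step 5: x=[5.5245 10.2052 12.8819] v=[-4.9962 3.2422 -2.1914]
Step 6: x=[4.0645 10.5148 12.9149] v=[-5.8400 1.2382 0.1319]
Step 7: x=[3.2010 9.8118 13.5979] v=[-3.4542 -2.8120 2.7318]
Max displacement = 2.1181

Answer: 2.1181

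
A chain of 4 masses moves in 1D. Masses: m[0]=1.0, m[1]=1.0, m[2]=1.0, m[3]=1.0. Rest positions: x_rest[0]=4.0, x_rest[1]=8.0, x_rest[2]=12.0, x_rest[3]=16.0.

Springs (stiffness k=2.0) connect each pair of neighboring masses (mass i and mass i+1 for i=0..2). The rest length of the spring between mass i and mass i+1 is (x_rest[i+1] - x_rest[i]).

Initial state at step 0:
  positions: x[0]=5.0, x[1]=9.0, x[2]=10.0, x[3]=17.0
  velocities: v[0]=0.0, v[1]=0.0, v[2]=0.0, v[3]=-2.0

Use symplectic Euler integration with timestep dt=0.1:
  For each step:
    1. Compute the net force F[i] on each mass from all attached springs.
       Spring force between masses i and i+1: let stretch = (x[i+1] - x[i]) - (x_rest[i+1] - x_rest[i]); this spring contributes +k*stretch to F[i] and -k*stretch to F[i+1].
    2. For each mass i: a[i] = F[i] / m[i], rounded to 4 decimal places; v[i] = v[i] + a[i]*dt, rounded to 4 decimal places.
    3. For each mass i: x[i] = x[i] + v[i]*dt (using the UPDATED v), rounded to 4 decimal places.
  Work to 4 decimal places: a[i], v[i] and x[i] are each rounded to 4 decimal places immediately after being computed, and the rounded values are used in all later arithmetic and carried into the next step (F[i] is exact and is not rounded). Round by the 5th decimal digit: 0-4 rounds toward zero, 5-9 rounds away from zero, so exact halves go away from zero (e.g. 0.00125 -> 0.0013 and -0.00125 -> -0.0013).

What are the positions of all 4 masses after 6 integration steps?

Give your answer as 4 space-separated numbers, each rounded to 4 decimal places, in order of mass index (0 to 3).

Answer: 4.9256 8.0428 11.9260 14.9057

Derivation:
Step 0: x=[5.0000 9.0000 10.0000 17.0000] v=[0.0000 0.0000 0.0000 -2.0000]
Step 1: x=[5.0000 8.9400 10.1200 16.7400] v=[0.0000 -0.6000 1.2000 -2.6000]
Step 2: x=[4.9988 8.8248 10.3488 16.4276] v=[-0.0120 -1.1520 2.2880 -3.1240]
Step 3: x=[4.9941 8.6636 10.6687 16.0736] v=[-0.0468 -1.6124 3.1990 -3.5398]
Step 4: x=[4.9828 8.4691 11.0566 15.6915] v=[-0.1129 -1.9453 3.8790 -3.8208]
Step 5: x=[4.9612 8.2566 11.4855 15.2967] v=[-0.2156 -2.1251 4.2885 -3.9478]
Step 6: x=[4.9256 8.0428 11.9260 14.9057] v=[-0.3565 -2.1384 4.4050 -3.9100]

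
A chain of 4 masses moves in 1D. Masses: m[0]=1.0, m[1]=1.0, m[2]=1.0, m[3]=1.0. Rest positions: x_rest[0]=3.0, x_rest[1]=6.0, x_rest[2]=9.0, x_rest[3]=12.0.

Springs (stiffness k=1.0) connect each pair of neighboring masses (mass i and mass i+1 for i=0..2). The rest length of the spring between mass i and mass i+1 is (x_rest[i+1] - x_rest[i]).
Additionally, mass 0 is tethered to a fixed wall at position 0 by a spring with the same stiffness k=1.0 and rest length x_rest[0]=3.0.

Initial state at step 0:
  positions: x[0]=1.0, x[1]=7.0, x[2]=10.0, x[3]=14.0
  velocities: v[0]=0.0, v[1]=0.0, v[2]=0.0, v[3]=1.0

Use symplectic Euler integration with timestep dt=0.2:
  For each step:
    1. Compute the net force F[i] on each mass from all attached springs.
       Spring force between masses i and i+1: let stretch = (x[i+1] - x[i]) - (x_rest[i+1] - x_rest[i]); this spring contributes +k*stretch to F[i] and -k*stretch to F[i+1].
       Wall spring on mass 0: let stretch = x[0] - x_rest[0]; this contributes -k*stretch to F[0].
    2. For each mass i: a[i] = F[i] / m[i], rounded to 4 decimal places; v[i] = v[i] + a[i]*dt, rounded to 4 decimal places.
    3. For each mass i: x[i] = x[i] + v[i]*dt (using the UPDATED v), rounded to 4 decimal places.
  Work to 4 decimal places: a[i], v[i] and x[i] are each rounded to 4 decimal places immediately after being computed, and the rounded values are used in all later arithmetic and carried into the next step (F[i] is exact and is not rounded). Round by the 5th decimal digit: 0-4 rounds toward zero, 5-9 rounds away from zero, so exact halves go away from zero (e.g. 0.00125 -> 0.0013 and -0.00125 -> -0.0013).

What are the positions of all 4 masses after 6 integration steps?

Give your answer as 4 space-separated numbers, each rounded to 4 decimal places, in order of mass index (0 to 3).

Answer: 3.9355 5.6253 10.5266 14.2983

Derivation:
Step 0: x=[1.0000 7.0000 10.0000 14.0000] v=[0.0000 0.0000 0.0000 1.0000]
Step 1: x=[1.2000 6.8800 10.0400 14.1600] v=[1.0000 -0.6000 0.2000 0.8000]
Step 2: x=[1.5792 6.6592 10.1184 14.2752] v=[1.8960 -1.1040 0.3920 0.5760]
Step 3: x=[2.0984 6.3736 10.2247 14.3441] v=[2.5962 -1.4282 0.5315 0.3446]
Step 4: x=[2.7047 6.0710 10.3417 14.3682] v=[3.0316 -1.5130 0.5852 0.1207]
Step 5: x=[3.3375 5.8046 10.4490 14.3513] v=[3.1639 -1.3321 0.5364 -0.0846]
Step 6: x=[3.9355 5.6253 10.5266 14.2983] v=[2.9898 -0.8966 0.3880 -0.2651]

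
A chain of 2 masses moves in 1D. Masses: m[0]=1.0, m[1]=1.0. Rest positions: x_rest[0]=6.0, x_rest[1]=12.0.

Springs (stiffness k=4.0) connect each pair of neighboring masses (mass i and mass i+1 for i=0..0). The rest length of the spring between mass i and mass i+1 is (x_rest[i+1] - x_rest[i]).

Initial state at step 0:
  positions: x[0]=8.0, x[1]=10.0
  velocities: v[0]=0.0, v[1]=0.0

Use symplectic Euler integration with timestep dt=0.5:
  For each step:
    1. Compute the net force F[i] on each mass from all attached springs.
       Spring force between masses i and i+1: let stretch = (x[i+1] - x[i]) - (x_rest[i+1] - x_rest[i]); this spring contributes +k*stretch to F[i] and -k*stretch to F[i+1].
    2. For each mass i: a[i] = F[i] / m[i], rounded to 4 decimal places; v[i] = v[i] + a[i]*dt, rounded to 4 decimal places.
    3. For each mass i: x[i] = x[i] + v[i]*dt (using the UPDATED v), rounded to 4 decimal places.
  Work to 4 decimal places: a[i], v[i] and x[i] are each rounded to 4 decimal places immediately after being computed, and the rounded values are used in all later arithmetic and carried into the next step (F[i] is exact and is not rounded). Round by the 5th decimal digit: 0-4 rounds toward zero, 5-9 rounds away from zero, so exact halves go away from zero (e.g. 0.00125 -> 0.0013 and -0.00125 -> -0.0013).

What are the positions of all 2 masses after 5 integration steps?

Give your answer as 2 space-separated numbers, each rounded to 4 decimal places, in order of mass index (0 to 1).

Step 0: x=[8.0000 10.0000] v=[0.0000 0.0000]
Step 1: x=[4.0000 14.0000] v=[-8.0000 8.0000]
Step 2: x=[4.0000 14.0000] v=[0.0000 0.0000]
Step 3: x=[8.0000 10.0000] v=[8.0000 -8.0000]
Step 4: x=[8.0000 10.0000] v=[0.0000 0.0000]
Step 5: x=[4.0000 14.0000] v=[-8.0000 8.0000]

Answer: 4.0000 14.0000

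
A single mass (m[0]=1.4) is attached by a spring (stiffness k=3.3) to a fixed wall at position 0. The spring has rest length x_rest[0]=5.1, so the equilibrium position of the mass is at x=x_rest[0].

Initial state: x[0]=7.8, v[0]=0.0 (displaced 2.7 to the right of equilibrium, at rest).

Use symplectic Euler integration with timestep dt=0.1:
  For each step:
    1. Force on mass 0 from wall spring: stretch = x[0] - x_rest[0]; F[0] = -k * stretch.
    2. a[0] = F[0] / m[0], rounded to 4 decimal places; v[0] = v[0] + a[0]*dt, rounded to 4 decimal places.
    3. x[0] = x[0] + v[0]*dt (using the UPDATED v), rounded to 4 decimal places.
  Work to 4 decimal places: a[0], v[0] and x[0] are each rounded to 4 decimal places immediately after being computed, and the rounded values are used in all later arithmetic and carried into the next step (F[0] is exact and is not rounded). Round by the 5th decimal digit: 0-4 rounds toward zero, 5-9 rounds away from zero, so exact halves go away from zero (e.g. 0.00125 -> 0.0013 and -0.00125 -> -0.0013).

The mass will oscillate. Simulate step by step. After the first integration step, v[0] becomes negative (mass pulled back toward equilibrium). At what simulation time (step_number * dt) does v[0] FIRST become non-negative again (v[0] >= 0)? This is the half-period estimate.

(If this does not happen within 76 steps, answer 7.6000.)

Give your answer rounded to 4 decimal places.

Answer: 2.1000

Derivation:
Step 0: x=[7.8000] v=[0.0000]
Step 1: x=[7.7364] v=[-0.6364]
Step 2: x=[7.6106] v=[-1.2578]
Step 3: x=[7.4256] v=[-1.8496]
Step 4: x=[7.1858] v=[-2.3978]
Step 5: x=[6.8969] v=[-2.8895]
Step 6: x=[6.5656] v=[-3.3131]
Step 7: x=[6.1997] v=[-3.6586]
Step 8: x=[5.8079] v=[-3.9178]
Step 9: x=[5.3994] v=[-4.0847]
Step 10: x=[4.9839] v=[-4.1553]
Step 11: x=[4.5711] v=[-4.1279]
Step 12: x=[4.1708] v=[-4.0032]
Step 13: x=[3.7924] v=[-3.7842]
Step 14: x=[3.4448] v=[-3.4760]
Step 15: x=[3.1362] v=[-3.0859]
Step 16: x=[2.8739] v=[-2.6230]
Step 17: x=[2.6641] v=[-2.0983]
Step 18: x=[2.5117] v=[-1.5241]
Step 19: x=[2.4203] v=[-0.9140]
Step 20: x=[2.3921] v=[-0.2824]
Step 21: x=[2.4277] v=[0.3559]
First v>=0 after going negative at step 21, time=2.1000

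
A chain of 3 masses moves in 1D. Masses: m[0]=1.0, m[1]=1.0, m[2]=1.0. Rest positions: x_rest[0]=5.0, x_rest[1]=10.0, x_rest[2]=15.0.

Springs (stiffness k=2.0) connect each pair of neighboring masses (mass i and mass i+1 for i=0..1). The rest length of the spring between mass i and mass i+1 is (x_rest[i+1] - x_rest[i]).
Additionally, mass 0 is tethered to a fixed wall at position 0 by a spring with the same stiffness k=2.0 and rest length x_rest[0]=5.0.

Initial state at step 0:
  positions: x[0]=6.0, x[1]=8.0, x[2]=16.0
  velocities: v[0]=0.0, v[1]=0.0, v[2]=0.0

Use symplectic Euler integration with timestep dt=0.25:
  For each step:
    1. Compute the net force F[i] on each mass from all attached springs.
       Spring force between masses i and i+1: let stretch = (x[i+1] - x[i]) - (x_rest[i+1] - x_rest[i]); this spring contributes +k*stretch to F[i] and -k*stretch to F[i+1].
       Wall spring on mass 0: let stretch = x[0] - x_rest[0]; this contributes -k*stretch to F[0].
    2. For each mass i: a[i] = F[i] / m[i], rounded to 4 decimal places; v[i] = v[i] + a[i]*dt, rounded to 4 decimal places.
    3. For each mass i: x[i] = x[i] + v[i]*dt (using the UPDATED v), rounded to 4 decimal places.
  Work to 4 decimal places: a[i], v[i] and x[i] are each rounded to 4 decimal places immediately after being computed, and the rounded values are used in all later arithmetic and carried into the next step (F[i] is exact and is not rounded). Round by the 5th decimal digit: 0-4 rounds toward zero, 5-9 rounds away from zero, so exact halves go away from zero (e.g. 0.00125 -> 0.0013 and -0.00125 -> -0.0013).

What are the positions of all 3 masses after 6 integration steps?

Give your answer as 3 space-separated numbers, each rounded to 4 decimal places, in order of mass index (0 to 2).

Step 0: x=[6.0000 8.0000 16.0000] v=[0.0000 0.0000 0.0000]
Step 1: x=[5.5000 8.7500 15.6250] v=[-2.0000 3.0000 -1.5000]
Step 2: x=[4.7188 9.9531 15.0156] v=[-3.1250 4.8125 -2.4375]
Step 3: x=[4.0020 11.1348 14.3984] v=[-2.8673 4.7266 -2.4688]
Step 4: x=[3.6765 11.8328 13.9983] v=[-1.3019 2.7920 -1.6006]
Step 5: x=[3.9110 11.7820 13.9525] v=[0.9380 -0.2034 -0.1834]
Step 6: x=[4.6405 11.0186 14.2604] v=[2.9180 -3.0537 1.2314]

Answer: 4.6405 11.0186 14.2604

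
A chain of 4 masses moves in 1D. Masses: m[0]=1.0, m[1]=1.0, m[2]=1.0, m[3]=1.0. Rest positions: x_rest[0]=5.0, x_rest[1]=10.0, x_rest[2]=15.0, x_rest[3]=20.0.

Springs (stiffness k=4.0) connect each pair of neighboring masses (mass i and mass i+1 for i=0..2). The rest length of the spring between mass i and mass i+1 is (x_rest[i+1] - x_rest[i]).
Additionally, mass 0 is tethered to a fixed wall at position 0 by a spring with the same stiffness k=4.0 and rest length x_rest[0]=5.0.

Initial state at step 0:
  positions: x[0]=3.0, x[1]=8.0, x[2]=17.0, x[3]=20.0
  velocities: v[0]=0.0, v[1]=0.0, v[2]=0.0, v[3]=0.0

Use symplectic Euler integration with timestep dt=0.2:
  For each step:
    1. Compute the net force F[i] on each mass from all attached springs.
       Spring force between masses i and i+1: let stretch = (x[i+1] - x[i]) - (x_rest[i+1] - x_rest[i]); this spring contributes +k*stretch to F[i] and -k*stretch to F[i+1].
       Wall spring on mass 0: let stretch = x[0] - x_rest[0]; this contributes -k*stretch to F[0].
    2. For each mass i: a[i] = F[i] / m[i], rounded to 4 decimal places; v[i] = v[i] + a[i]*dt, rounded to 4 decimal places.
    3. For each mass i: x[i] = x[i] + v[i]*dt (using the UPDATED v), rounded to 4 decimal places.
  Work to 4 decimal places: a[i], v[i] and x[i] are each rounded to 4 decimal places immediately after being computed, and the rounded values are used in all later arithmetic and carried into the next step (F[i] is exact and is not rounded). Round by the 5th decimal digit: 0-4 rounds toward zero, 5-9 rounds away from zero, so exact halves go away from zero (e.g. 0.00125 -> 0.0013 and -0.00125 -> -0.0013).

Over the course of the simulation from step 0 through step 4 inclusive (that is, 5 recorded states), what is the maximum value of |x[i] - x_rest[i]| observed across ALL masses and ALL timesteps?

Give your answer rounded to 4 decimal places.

Answer: 2.1757

Derivation:
Step 0: x=[3.0000 8.0000 17.0000 20.0000] v=[0.0000 0.0000 0.0000 0.0000]
Step 1: x=[3.3200 8.6400 16.0400 20.3200] v=[1.6000 3.2000 -4.8000 1.6000]
Step 2: x=[3.9600 9.6128 14.5808 20.7552] v=[3.2000 4.8640 -7.2960 2.1760]
Step 3: x=[4.8708 10.4760 13.3146 21.0025] v=[4.5542 4.3162 -6.3309 1.2365]
Step 4: x=[5.8991 10.8966 12.8243 20.8197] v=[5.1417 2.1029 -2.4515 -0.9138]
Max displacement = 2.1757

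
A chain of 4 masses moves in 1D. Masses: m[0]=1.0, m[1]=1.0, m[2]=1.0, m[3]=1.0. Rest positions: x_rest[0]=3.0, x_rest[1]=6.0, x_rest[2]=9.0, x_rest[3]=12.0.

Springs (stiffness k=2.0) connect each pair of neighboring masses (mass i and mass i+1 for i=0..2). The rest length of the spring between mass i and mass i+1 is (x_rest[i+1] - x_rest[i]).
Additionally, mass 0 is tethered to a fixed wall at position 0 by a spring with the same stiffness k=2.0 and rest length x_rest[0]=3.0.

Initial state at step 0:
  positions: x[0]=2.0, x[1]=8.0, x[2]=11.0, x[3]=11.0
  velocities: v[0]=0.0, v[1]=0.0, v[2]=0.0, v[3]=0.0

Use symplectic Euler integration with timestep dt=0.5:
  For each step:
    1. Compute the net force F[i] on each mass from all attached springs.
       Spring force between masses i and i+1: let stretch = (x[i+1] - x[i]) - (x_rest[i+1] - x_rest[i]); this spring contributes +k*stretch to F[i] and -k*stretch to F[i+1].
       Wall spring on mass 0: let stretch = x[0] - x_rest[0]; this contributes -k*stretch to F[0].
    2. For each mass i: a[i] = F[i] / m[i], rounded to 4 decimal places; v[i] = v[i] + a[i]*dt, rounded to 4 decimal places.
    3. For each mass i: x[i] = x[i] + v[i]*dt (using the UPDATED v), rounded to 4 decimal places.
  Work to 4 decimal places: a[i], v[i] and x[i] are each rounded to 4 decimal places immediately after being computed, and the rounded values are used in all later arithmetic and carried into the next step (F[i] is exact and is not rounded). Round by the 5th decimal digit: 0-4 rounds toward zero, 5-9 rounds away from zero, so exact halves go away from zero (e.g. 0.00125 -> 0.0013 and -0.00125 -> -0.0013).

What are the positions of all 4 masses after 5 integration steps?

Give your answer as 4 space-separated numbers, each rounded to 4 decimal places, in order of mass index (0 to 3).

Step 0: x=[2.0000 8.0000 11.0000 11.0000] v=[0.0000 0.0000 0.0000 0.0000]
Step 1: x=[4.0000 6.5000 9.5000 12.5000] v=[4.0000 -3.0000 -3.0000 3.0000]
Step 2: x=[5.2500 5.2500 8.0000 14.0000] v=[2.5000 -2.5000 -3.0000 3.0000]
Step 3: x=[3.8750 5.3750 8.1250 14.0000] v=[-2.7500 0.2500 0.2500 0.0000]
Step 4: x=[1.3125 6.1250 9.8125 12.5625] v=[-5.1250 1.5000 3.3750 -2.8750]
Step 5: x=[0.5000 6.3125 11.0313 11.2500] v=[-1.6250 0.3750 2.4375 -2.6250]

Answer: 0.5000 6.3125 11.0313 11.2500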